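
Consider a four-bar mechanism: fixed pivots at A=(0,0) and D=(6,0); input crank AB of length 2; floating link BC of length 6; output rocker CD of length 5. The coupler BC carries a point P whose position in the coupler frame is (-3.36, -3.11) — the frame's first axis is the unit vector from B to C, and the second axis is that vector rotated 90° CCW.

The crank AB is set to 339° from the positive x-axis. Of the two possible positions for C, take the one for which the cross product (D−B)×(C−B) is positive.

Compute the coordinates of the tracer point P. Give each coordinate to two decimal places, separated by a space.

A=(0,0), D=(6.00,0)
B = A + 2.00·(cos339°, sin339°) = (1.8672, -0.7167)
|BD| = 4.1945
circle(B,6.00) ∩ circle(D,5.00): a=3.4085, h=4.9378
  candidates: C₊=(4.3818,4.7309) cross=20.712; C₋=(6.0693,-4.9995) cross=-20.712
  mode + wants cross > 0 → take C=(4.3818,4.7309) (cross=20.712)
ex = (C−B)/|BC| = (0.4191,0.9079); ey = (-0.9079,0.4191)
P = B + -3.36·ex + -3.11·ey = (3.2827,-5.0708)

3.28 -5.07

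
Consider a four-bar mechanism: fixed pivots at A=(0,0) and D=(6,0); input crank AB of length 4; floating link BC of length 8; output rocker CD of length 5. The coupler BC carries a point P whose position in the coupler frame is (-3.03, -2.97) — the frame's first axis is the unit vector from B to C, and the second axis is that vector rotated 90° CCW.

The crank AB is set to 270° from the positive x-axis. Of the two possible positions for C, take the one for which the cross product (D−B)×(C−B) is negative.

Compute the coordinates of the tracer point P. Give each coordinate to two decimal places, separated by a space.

-3.24 -6.74

A=(0,0), D=(6.00,0)
B = A + 4.00·(cos270°, sin270°) = (-0.0000, -4.0000)
|BD| = 7.2111
circle(B,8.00) ∩ circle(D,5.00): a=6.3097, h=4.9181
  candidates: C₊=(2.5219,3.5921) cross=35.465; C₋=(7.9781,-4.5921) cross=-35.465
  mode - wants cross < 0 → take C=(7.9781,-4.5921) (cross=-35.465)
ex = (C−B)/|BC| = (0.9973,-0.0740); ey = (0.0740,0.9973)
P = B + -3.03·ex + -2.97·ey = (-3.2415,-6.7376)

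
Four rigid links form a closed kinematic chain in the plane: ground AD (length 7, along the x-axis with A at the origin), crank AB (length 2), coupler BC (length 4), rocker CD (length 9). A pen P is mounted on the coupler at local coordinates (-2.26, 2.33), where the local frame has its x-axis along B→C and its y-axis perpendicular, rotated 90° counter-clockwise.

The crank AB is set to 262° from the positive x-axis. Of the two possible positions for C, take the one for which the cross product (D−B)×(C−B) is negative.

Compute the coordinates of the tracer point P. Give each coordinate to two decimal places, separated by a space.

A=(0,0), D=(7.00,0)
B = A + 2.00·(cos262°, sin262°) = (-0.2783, -1.9805)
|BD| = 7.5430
circle(B,4.00) ∩ circle(D,9.00): a=-0.5371, h=3.9638
  candidates: C₊=(-1.8374,1.7031) cross=29.899; C₋=(0.2441,-5.9463) cross=-29.899
  mode - wants cross < 0 → take C=(0.2441,-5.9463) (cross=-29.899)
ex = (C−B)/|BC| = (0.1306,-0.9914); ey = (0.9914,0.1306)
P = B + -2.26·ex + 2.33·ey = (1.7365,0.5644)

1.74 0.56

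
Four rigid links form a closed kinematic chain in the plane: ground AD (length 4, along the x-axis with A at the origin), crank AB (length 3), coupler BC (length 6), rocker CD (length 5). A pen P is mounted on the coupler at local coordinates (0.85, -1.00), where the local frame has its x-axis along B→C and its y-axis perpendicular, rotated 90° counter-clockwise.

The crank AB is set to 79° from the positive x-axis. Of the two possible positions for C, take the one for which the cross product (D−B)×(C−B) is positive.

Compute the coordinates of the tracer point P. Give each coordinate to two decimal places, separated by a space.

1.64 2.18

A=(0,0), D=(4.00,0)
B = A + 3.00·(cos79°, sin79°) = (0.5724, 2.9449)
|BD| = 4.5189
circle(B,6.00) ∩ circle(D,5.00): a=3.4766, h=4.8901
  candidates: C₊=(6.3962,4.3884) cross=22.098; C₋=(0.0226,-3.0299) cross=-22.098
  mode + wants cross > 0 → take C=(6.3962,4.3884) (cross=22.098)
ex = (C−B)/|BC| = (0.9706,0.2406); ey = (-0.2406,0.9706)
P = B + 0.85·ex + -1.00·ey = (1.6381,2.1788)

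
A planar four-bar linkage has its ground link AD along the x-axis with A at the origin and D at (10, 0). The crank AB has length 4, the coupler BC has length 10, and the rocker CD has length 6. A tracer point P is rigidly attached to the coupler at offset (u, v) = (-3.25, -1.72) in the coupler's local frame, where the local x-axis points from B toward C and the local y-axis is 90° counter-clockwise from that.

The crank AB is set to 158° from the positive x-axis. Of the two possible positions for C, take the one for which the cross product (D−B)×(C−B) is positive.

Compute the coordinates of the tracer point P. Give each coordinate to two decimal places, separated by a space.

A=(0,0), D=(10.00,0)
B = A + 4.00·(cos158°, sin158°) = (-3.7087, 1.4984)
|BD| = 13.7904
circle(B,10.00) ∩ circle(D,6.00): a=9.2156, h=3.8822
  candidates: C₊=(5.8742,4.3563) cross=53.538; C₋=(5.0305,-3.3622) cross=-53.538
  mode + wants cross > 0 → take C=(5.8742,4.3563) (cross=53.538)
ex = (C−B)/|BC| = (0.9583,0.2858); ey = (-0.2858,0.9583)
P = B + -3.25·ex + -1.72·ey = (-6.3316,-1.0787)

-6.33 -1.08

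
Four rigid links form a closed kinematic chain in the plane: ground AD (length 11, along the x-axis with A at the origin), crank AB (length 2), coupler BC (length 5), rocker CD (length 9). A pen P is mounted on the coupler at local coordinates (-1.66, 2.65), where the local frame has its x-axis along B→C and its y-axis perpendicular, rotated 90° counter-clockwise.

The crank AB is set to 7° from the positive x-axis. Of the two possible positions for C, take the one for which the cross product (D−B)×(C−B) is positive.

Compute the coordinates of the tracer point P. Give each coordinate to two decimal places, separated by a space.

A=(0,0), D=(11.00,0)
B = A + 2.00·(cos7°, sin7°) = (1.9851, 0.2437)
|BD| = 9.0182
circle(B,5.00) ∩ circle(D,9.00): a=1.4043, h=4.7988
  candidates: C₊=(3.5185,5.0028) cross=43.276; C₋=(3.2592,-4.5912) cross=-43.276
  mode + wants cross > 0 → take C=(3.5185,5.0028) (cross=43.276)
ex = (C−B)/|BC| = (0.3067,0.9518); ey = (-0.9518,0.3067)
P = B + -1.66·ex + 2.65·ey = (-1.0463,-0.5235)

-1.05 -0.52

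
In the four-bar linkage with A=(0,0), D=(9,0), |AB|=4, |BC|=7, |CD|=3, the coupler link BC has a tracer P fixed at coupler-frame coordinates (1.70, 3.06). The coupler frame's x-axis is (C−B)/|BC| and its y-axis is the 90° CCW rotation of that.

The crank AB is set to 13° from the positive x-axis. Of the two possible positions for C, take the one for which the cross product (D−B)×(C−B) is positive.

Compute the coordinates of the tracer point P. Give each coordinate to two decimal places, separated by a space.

4.87 4.26

A=(0,0), D=(9.00,0)
B = A + 4.00·(cos13°, sin13°) = (3.8975, 0.8998)
|BD| = 5.1813
circle(B,7.00) ∩ circle(D,3.00): a=6.4507, h=2.7182
  candidates: C₊=(10.7222,2.4564) cross=14.084; C₋=(9.7781,-2.8973) cross=-14.084
  mode + wants cross > 0 → take C=(10.7222,2.4564) (cross=14.084)
ex = (C−B)/|BC| = (0.9750,0.2224); ey = (-0.2224,0.9750)
P = B + 1.70·ex + 3.06·ey = (4.8745,4.2612)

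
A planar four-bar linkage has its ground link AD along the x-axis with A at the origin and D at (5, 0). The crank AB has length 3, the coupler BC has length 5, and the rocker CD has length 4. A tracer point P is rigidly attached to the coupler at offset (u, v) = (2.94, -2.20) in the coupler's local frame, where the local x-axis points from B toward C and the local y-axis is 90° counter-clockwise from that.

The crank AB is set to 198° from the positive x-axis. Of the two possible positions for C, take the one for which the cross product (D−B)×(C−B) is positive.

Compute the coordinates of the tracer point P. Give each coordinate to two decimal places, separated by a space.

0.81 -1.24

A=(0,0), D=(5.00,0)
B = A + 3.00·(cos198°, sin198°) = (-2.8532, -0.9271)
|BD| = 7.9077
circle(B,5.00) ∩ circle(D,4.00): a=4.5229, h=2.1315
  candidates: C₊=(1.3887,1.7200) cross=16.855; C₋=(1.8884,-2.5136) cross=-16.855
  mode + wants cross > 0 → take C=(1.3887,1.7200) (cross=16.855)
ex = (C−B)/|BC| = (0.8484,0.5294); ey = (-0.5294,0.8484)
P = B + 2.94·ex + -2.20·ey = (0.8057,-1.2370)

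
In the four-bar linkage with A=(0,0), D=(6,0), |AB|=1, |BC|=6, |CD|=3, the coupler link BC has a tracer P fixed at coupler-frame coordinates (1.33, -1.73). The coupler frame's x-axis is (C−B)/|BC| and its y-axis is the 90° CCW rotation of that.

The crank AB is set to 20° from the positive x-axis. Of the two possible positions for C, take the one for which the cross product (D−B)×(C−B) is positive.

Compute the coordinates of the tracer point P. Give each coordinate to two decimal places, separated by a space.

2.90 -0.63

A=(0,0), D=(6.00,0)
B = A + 1.00·(cos20°, sin20°) = (0.9397, 0.3420)
|BD| = 5.0719
circle(B,6.00) ∩ circle(D,3.00): a=5.1977, h=2.9974
  candidates: C₊=(6.3277,2.9821) cross=15.202; C₋=(5.9234,-2.9990) cross=-15.202
  mode + wants cross > 0 → take C=(6.3277,2.9821) (cross=15.202)
ex = (C−B)/|BC| = (0.8980,0.4400); ey = (-0.4400,0.8980)
P = B + 1.33·ex + -1.73·ey = (2.8952,-0.6263)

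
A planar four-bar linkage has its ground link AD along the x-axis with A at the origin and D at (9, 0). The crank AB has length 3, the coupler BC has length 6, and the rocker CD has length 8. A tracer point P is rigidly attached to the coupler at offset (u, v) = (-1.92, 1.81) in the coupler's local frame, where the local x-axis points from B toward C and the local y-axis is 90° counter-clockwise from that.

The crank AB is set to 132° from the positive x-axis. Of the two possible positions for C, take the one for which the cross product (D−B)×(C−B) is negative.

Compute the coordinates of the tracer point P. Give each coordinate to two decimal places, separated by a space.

-1.64 4.84

A=(0,0), D=(9.00,0)
B = A + 3.00·(cos132°, sin132°) = (-2.0074, 2.2294)
|BD| = 11.2309
circle(B,6.00) ∩ circle(D,8.00): a=4.3689, h=4.1125
  candidates: C₊=(3.0909,5.3928) cross=46.187; C₋=(1.4582,-2.6685) cross=-46.187
  mode - wants cross < 0 → take C=(1.4582,-2.6685) (cross=-46.187)
ex = (C−B)/|BC| = (0.5776,-0.8163); ey = (0.8163,0.5776)
P = B + -1.92·ex + 1.81·ey = (-1.6388,4.8422)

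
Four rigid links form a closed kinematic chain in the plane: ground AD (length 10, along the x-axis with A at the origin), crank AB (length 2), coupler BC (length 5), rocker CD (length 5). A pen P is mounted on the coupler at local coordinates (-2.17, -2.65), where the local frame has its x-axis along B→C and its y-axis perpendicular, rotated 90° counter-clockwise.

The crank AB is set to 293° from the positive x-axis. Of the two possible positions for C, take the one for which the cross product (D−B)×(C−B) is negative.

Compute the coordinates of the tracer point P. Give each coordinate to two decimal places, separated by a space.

-1.76 -4.13

A=(0,0), D=(10.00,0)
B = A + 2.00·(cos293°, sin293°) = (0.7815, -1.8410)
|BD| = 9.4006
circle(B,5.00) ∩ circle(D,5.00): a=4.7003, h=1.7051
  candidates: C₊=(5.0568,0.7516) cross=16.029; C₋=(5.7247,-2.5926) cross=-16.029
  mode - wants cross < 0 → take C=(5.7247,-2.5926) (cross=-16.029)
ex = (C−B)/|BC| = (0.9886,-0.1503); ey = (0.1503,0.9886)
P = B + -2.17·ex + -2.65·ey = (-1.7622,-4.1347)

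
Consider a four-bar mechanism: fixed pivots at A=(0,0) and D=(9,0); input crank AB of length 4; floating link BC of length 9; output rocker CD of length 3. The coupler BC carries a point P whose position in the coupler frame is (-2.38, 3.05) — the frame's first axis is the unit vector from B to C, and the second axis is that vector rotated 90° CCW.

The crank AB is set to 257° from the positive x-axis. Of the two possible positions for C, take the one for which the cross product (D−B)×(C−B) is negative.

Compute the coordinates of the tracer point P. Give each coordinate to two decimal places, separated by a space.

-3.62 -1.15

A=(0,0), D=(9.00,0)
B = A + 4.00·(cos257°, sin257°) = (-0.8998, -3.8975)
|BD| = 10.6394
circle(B,9.00) ∩ circle(D,3.00): a=8.7033, h=2.2917
  candidates: C₊=(6.3590,1.4232) cross=24.382; C₋=(8.0380,-2.8416) cross=-24.382
  mode - wants cross < 0 → take C=(8.0380,-2.8416) (cross=-24.382)
ex = (C−B)/|BC| = (0.9931,0.1173); ey = (-0.1173,0.9931)
P = B + -2.38·ex + 3.05·ey = (-3.6212,-1.1478)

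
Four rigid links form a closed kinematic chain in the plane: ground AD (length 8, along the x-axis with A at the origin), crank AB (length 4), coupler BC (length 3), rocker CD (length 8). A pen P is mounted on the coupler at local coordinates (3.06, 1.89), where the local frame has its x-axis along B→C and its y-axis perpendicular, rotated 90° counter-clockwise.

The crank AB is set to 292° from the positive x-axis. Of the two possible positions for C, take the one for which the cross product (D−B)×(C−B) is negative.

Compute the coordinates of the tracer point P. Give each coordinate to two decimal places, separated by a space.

A=(0,0), D=(8.00,0)
B = A + 4.00·(cos292°, sin292°) = (1.4984, -3.7087)
|BD| = 7.4850
circle(B,3.00) ∩ circle(D,8.00): a=0.0685, h=2.9992
  candidates: C₊=(0.0718,-1.0696) cross=22.449; C₋=(3.0440,-6.2800) cross=-22.449
  mode - wants cross < 0 → take C=(3.0440,-6.2800) (cross=-22.449)
ex = (C−B)/|BC| = (0.5152,-0.8571); ey = (0.8571,0.5152)
P = B + 3.06·ex + 1.89·ey = (4.6948,-5.3577)

4.69 -5.36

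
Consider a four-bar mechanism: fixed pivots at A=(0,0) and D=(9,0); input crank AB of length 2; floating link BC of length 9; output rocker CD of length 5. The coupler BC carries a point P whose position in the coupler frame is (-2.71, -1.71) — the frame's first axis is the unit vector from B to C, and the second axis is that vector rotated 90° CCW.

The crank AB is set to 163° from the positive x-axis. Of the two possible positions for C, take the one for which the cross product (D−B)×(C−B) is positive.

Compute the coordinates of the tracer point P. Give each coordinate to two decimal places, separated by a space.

A=(0,0), D=(9.00,0)
B = A + 2.00·(cos163°, sin163°) = (-1.9126, 0.5847)
|BD| = 10.9283
circle(B,9.00) ∩ circle(D,5.00): a=8.0263, h=4.0717
  candidates: C₊=(6.3201,4.2211) cross=44.496; C₋=(5.8843,-3.9106) cross=-44.496
  mode + wants cross > 0 → take C=(6.3201,4.2211) (cross=44.496)
ex = (C−B)/|BC| = (0.9147,0.4040); ey = (-0.4040,0.9147)
P = B + -2.71·ex + -1.71·ey = (-3.7006,-2.0744)

-3.70 -2.07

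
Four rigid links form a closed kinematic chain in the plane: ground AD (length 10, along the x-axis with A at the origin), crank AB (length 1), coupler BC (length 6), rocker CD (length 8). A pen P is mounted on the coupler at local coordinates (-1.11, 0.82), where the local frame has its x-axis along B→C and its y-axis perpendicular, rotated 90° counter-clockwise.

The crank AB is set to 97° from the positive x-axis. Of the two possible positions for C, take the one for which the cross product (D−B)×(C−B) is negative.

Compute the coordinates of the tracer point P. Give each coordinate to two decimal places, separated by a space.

-0.03 2.37

A=(0,0), D=(10.00,0)
B = A + 1.00·(cos97°, sin97°) = (-0.1219, 0.9925)
|BD| = 10.1704
circle(B,6.00) ∩ circle(D,8.00): a=3.7087, h=4.7165
  candidates: C₊=(4.0294,5.3246) cross=47.969; C₋=(3.1088,-4.0634) cross=-47.969
  mode - wants cross < 0 → take C=(3.1088,-4.0634) (cross=-47.969)
ex = (C−B)/|BC| = (0.5384,-0.8427); ey = (0.8427,0.5384)
P = B + -1.11·ex + 0.82·ey = (-0.0286,2.3694)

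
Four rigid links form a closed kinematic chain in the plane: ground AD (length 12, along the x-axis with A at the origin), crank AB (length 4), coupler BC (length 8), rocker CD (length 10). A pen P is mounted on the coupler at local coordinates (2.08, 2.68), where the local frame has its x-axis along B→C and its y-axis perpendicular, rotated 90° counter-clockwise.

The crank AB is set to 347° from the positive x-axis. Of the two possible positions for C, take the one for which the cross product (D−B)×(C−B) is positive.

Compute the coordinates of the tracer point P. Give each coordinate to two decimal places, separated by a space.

A=(0,0), D=(12.00,0)
B = A + 4.00·(cos347°, sin347°) = (3.8975, -0.8998)
|BD| = 8.1523
circle(B,8.00) ∩ circle(D,10.00): a=1.8682, h=7.7788
  candidates: C₊=(4.8957,7.0377) cross=63.415; C₋=(6.6128,-8.4249) cross=-63.415
  mode + wants cross > 0 → take C=(4.8957,7.0377) (cross=63.415)
ex = (C−B)/|BC| = (0.1248,0.9922); ey = (-0.9922,0.1248)
P = B + 2.08·ex + 2.68·ey = (1.4980,1.4983)

1.50 1.50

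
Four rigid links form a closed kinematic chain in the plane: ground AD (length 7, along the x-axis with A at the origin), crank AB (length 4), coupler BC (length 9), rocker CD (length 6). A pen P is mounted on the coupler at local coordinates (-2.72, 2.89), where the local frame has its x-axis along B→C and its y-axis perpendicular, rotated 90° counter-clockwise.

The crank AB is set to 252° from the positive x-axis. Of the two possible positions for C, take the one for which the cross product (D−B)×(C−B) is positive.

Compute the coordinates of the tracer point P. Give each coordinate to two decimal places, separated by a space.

-5.03 -4.95

A=(0,0), D=(7.00,0)
B = A + 4.00·(cos252°, sin252°) = (-1.2361, -3.8042)
|BD| = 9.0722
circle(B,9.00) ∩ circle(D,6.00): a=7.0162, h=5.6367
  candidates: C₊=(2.7698,4.2551) cross=51.138; C₋=(7.4971,-5.9794) cross=-51.138
  mode + wants cross > 0 → take C=(2.7698,4.2551) (cross=51.138)
ex = (C−B)/|BC| = (0.4451,0.8955); ey = (-0.8955,0.4451)
P = B + -2.72·ex + 2.89·ey = (-5.0347,-4.9536)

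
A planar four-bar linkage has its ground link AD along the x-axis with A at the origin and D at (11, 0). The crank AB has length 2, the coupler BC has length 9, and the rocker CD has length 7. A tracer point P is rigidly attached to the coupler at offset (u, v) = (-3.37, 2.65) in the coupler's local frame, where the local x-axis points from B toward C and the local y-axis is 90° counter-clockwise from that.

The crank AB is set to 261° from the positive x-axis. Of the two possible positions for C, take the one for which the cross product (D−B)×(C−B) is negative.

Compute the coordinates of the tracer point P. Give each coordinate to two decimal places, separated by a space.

-2.07 1.94

A=(0,0), D=(11.00,0)
B = A + 2.00·(cos261°, sin261°) = (-0.3129, -1.9754)
|BD| = 11.4840
circle(B,9.00) ∩ circle(D,7.00): a=7.1353, h=5.4853
  candidates: C₊=(5.7725,4.6555) cross=62.993; C₋=(7.6596,-6.1515) cross=-62.993
  mode - wants cross < 0 → take C=(7.6596,-6.1515) (cross=-62.993)
ex = (C−B)/|BC| = (0.8858,-0.4640); ey = (0.4640,0.8858)
P = B + -3.37·ex + 2.65·ey = (-2.0685,1.9358)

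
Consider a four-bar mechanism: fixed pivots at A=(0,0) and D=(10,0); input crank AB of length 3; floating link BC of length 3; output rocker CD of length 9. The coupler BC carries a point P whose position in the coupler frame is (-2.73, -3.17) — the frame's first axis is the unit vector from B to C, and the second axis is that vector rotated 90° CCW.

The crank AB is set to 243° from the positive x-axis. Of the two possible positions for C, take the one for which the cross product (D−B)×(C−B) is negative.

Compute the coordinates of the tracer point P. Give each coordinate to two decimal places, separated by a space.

-4.61 -5.31

A=(0,0), D=(10.00,0)
B = A + 3.00·(cos243°, sin243°) = (-1.3620, -2.6730)
|BD| = 11.6722
circle(B,3.00) ∩ circle(D,9.00): a=2.7518, h=1.1948
  candidates: C₊=(1.0431,-0.8798) cross=13.946; C₋=(1.5903,-3.2058) cross=-13.946
  mode - wants cross < 0 → take C=(1.5903,-3.2058) (cross=-13.946)
ex = (C−B)/|BC| = (0.9841,-0.1776); ey = (0.1776,0.9841)
P = B + -2.73·ex + -3.17·ey = (-4.6116,-5.3077)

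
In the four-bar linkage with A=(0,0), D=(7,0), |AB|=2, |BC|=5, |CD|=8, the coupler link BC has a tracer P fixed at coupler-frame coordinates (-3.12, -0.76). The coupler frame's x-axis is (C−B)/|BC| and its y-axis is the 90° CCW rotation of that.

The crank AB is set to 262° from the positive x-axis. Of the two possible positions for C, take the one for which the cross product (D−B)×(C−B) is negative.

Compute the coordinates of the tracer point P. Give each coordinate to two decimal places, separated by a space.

A=(0,0), D=(7.00,0)
B = A + 2.00·(cos262°, sin262°) = (-0.2783, -1.9805)
|BD| = 7.5430
circle(B,5.00) ∩ circle(D,8.00): a=1.1863, h=4.8572
  candidates: C₊=(-0.4090,3.0178) cross=36.638; C₋=(2.1417,-6.3559) cross=-36.638
  mode - wants cross < 0 → take C=(2.1417,-6.3559) (cross=-36.638)
ex = (C−B)/|BC| = (0.4840,-0.8751); ey = (0.8751,0.4840)
P = B + -3.12·ex + -0.76·ey = (-2.4535,0.3818)

-2.45 0.38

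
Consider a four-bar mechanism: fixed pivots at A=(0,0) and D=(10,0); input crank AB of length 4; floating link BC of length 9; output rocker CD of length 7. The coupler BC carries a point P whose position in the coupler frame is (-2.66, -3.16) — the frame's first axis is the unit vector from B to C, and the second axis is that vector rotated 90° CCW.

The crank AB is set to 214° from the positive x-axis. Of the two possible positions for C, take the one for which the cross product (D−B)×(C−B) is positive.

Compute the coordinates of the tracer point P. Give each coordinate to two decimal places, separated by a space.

A=(0,0), D=(10.00,0)
B = A + 4.00·(cos214°, sin214°) = (-3.3162, -2.2368)
|BD| = 13.5027
circle(B,9.00) ∩ circle(D,7.00): a=7.9363, h=4.2444
  candidates: C₊=(3.8074,3.2637) cross=57.311; C₋=(5.2136,-5.1079) cross=-57.311
  mode + wants cross > 0 → take C=(3.8074,3.2637) (cross=57.311)
ex = (C−B)/|BC| = (0.7915,0.6112); ey = (-0.6112,0.7915)
P = B + -2.66·ex + -3.16·ey = (-3.4903,-6.3636)

-3.49 -6.36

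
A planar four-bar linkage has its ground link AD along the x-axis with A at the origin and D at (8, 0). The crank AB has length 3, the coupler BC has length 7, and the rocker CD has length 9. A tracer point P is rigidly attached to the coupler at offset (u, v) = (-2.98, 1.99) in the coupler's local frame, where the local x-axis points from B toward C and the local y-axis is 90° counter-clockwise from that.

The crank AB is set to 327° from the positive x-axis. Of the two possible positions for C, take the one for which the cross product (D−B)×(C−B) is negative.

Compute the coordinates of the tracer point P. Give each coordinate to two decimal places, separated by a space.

A=(0,0), D=(8.00,0)
B = A + 3.00·(cos327°, sin327°) = (2.5160, -1.6339)
|BD| = 5.7222
circle(B,7.00) ∩ circle(D,9.00): a=0.0650, h=6.9997
  candidates: C₊=(0.5796,5.0929) cross=40.054; C₋=(4.5770,-8.3236) cross=-40.054
  mode - wants cross < 0 → take C=(4.5770,-8.3236) (cross=-40.054)
ex = (C−B)/|BC| = (0.2944,-0.9557); ey = (0.9557,0.2944)
P = B + -2.98·ex + 1.99·ey = (3.5404,1.7999)

3.54 1.80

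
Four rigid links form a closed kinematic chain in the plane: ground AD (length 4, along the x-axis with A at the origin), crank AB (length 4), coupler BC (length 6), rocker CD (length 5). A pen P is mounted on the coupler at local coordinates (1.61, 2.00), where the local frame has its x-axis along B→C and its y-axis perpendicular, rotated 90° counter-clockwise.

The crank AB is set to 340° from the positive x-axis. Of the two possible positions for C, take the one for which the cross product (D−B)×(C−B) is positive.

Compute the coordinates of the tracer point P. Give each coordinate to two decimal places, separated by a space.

1.23 -0.94

A=(0,0), D=(4.00,0)
B = A + 4.00·(cos340°, sin340°) = (3.7588, -1.3681)
|BD| = 1.3892
circle(B,6.00) ∩ circle(D,5.00): a=4.6537, h=3.7872
  candidates: C₊=(0.8373,3.8726) cross=5.261; C₋=(8.2965,2.5573) cross=-5.261
  mode + wants cross > 0 → take C=(0.8373,3.8726) (cross=5.261)
ex = (C−B)/|BC| = (-0.4869,0.8734); ey = (-0.8734,-0.4869)
P = B + 1.61·ex + 2.00·ey = (1.2279,-0.9357)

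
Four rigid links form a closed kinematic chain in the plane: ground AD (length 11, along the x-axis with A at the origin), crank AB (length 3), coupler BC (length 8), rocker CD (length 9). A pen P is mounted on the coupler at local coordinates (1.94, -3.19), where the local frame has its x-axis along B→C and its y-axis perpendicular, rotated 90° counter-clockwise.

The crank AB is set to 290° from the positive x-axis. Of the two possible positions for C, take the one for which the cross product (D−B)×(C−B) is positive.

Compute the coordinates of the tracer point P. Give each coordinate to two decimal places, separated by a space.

4.65 -1.91

A=(0,0), D=(11.00,0)
B = A + 3.00·(cos290°, sin290°) = (1.0261, -2.8191)
|BD| = 10.3647
circle(B,8.00) ∩ circle(D,9.00): a=4.3622, h=6.7060
  candidates: C₊=(3.3999,4.8206) cross=69.506; C₋=(7.0478,-8.0858) cross=-69.506
  mode + wants cross > 0 → take C=(3.3999,4.8206) (cross=69.506)
ex = (C−B)/|BC| = (0.2967,0.9550); ey = (-0.9550,0.2967)
P = B + 1.94·ex + -3.19·ey = (4.6480,-1.9130)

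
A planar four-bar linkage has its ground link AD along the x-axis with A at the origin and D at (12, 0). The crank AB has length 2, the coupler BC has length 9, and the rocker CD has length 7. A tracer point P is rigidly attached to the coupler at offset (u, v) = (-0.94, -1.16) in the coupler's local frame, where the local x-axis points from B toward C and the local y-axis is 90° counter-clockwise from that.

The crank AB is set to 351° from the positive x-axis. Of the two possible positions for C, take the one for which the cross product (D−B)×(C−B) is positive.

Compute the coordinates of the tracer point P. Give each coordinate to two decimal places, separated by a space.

2.12 -1.80

A=(0,0), D=(12.00,0)
B = A + 2.00·(cos351°, sin351°) = (1.9754, -0.3129)
|BD| = 10.0295
circle(B,9.00) ∩ circle(D,7.00): a=6.6100, h=6.1080
  candidates: C₊=(8.3917,5.9983) cross=61.260; C₋=(8.7727,-6.2117) cross=-61.260
  mode + wants cross > 0 → take C=(8.3917,5.9983) (cross=61.260)
ex = (C−B)/|BC| = (0.7129,0.7012); ey = (-0.7012,0.7129)
P = B + -0.94·ex + -1.16·ey = (2.1187,-1.7990)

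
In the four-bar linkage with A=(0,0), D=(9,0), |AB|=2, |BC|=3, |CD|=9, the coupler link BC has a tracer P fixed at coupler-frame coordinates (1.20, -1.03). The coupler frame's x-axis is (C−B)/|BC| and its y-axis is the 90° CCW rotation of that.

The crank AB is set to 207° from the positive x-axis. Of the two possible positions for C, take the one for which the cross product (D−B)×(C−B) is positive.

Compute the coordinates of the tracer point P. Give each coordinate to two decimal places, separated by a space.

-0.23 -0.63

A=(0,0), D=(9.00,0)
B = A + 2.00·(cos207°, sin207°) = (-1.7820, -0.9080)
|BD| = 10.8202
circle(B,3.00) ∩ circle(D,9.00): a=2.0830, h=2.1590
  candidates: C₊=(0.1124,1.4182) cross=23.361; C₋=(0.4748,-2.8846) cross=-23.361
  mode + wants cross > 0 → take C=(0.1124,1.4182) (cross=23.361)
ex = (C−B)/|BC| = (0.6315,0.7754); ey = (-0.7754,0.6315)
P = B + 1.20·ex + -1.03·ey = (-0.2256,-0.6279)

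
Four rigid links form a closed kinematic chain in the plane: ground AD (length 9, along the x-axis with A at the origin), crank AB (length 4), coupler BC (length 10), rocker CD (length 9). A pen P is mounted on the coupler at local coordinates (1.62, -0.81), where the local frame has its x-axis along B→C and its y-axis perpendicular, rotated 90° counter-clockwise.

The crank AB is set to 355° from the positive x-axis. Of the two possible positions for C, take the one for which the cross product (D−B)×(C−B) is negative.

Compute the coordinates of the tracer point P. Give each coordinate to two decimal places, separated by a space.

4.10 -2.16

A=(0,0), D=(9.00,0)
B = A + 4.00·(cos355°, sin355°) = (3.9848, -0.3486)
|BD| = 5.0273
circle(B,10.00) ∩ circle(D,9.00): a=4.4033, h=8.9783
  candidates: C₊=(7.7549,8.9135) cross=45.137; C₋=(9.0001,-9.0000) cross=-45.137
  mode - wants cross < 0 → take C=(9.0001,-9.0000) (cross=-45.137)
ex = (C−B)/|BC| = (0.5015,-0.8651); ey = (0.8651,0.5015)
P = B + 1.62·ex + -0.81·ey = (4.0965,-2.1564)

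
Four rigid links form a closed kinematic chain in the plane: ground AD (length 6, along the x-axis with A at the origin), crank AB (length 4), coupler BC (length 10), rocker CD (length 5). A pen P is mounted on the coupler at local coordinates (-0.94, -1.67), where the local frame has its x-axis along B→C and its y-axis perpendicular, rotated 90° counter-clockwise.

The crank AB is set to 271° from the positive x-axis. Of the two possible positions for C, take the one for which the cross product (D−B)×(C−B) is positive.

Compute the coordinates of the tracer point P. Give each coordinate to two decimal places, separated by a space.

1.11 -5.61

A=(0,0), D=(6.00,0)
B = A + 4.00·(cos271°, sin271°) = (0.0698, -3.9994)
|BD| = 7.1528
circle(B,10.00) ∩ circle(D,5.00): a=8.8191, h=4.7142
  candidates: C₊=(4.7456,4.8401) cross=33.719; C₋=(10.0174,-2.9767) cross=-33.719
  mode + wants cross > 0 → take C=(4.7456,4.8401) (cross=33.719)
ex = (C−B)/|BC| = (0.4676,0.8839); ey = (-0.8839,0.4676)
P = B + -0.94·ex + -1.67·ey = (1.1065,-5.6112)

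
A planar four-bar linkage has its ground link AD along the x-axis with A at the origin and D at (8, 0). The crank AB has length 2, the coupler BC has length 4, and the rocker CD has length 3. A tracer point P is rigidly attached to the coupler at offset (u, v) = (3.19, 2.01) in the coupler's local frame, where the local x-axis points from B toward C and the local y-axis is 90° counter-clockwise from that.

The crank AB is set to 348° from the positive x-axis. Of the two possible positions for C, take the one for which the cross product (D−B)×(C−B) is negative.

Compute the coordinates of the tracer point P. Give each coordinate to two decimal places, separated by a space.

5.66 0.27

A=(0,0), D=(8.00,0)
B = A + 2.00·(cos348°, sin348°) = (1.9563, -0.4158)
|BD| = 6.0580
circle(B,4.00) ∩ circle(D,3.00): a=3.6067, h=1.7296
  candidates: C₊=(5.4358,1.5572) cross=10.478; C₋=(5.6733,-1.8937) cross=-10.478
  mode - wants cross < 0 → take C=(5.6733,-1.8937) (cross=-10.478)
ex = (C−B)/|BC| = (0.9292,-0.3695); ey = (0.3695,0.9292)
P = B + 3.19·ex + 2.01·ey = (5.6632,0.2733)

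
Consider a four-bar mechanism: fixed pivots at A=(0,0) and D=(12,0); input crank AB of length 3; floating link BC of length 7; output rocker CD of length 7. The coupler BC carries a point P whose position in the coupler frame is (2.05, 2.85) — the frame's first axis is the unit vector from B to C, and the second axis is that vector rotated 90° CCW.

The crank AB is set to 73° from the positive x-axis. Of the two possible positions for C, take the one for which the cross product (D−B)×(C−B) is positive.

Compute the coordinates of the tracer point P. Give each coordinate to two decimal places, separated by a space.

1.80 6.25

A=(0,0), D=(12.00,0)
B = A + 3.00·(cos73°, sin73°) = (0.8771, 2.8689)
|BD| = 11.4869
circle(B,7.00) ∩ circle(D,7.00): a=5.7435, h=4.0016
  candidates: C₊=(7.4380,5.3092) cross=45.966; C₋=(5.4391,-2.4403) cross=-45.966
  mode + wants cross > 0 → take C=(7.4380,5.3092) (cross=45.966)
ex = (C−B)/|BC| = (0.9373,0.3486); ey = (-0.3486,0.9373)
P = B + 2.05·ex + 2.85·ey = (1.8050,6.2548)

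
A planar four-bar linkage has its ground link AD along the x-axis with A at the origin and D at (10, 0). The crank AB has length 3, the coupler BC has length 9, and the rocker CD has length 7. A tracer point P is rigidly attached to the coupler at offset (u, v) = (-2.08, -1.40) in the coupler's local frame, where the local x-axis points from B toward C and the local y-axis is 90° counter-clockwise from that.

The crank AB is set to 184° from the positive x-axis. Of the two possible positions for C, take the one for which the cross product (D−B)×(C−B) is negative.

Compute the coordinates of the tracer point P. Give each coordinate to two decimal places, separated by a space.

A=(0,0), D=(10.00,0)
B = A + 3.00·(cos184°, sin184°) = (-2.9927, -0.2093)
|BD| = 12.9944
circle(B,9.00) ∩ circle(D,7.00): a=7.7285, h=4.6120
  candidates: C₊=(4.6605,4.5266) cross=59.930; C₋=(4.8091,-4.6962) cross=-59.930
  mode - wants cross < 0 → take C=(4.8091,-4.6962) (cross=-59.930)
ex = (C−B)/|BC| = (0.8669,-0.4985); ey = (0.4985,0.8669)
P = B + -2.08·ex + -1.40·ey = (-5.4937,-0.3859)

-5.49 -0.39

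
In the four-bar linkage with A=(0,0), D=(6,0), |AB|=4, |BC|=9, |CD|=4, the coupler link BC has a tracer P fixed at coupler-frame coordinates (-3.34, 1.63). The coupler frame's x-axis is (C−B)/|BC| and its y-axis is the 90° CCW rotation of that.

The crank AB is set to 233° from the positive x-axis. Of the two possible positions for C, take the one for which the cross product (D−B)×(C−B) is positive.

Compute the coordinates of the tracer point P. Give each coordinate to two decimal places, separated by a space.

-5.89 -4.49

A=(0,0), D=(6.00,0)
B = A + 4.00·(cos233°, sin233°) = (-2.4073, -3.1945)
|BD| = 8.9937
circle(B,9.00) ∩ circle(D,4.00): a=8.1105, h=3.9013
  candidates: C₊=(3.7886,3.3332) cross=35.087; C₋=(6.5601,-3.9606) cross=-35.087
  mode + wants cross > 0 → take C=(3.7886,3.3332) (cross=35.087)
ex = (C−B)/|BC| = (0.6884,0.7253); ey = (-0.7253,0.6884)
P = B + -3.34·ex + 1.63·ey = (-5.8889,-4.4949)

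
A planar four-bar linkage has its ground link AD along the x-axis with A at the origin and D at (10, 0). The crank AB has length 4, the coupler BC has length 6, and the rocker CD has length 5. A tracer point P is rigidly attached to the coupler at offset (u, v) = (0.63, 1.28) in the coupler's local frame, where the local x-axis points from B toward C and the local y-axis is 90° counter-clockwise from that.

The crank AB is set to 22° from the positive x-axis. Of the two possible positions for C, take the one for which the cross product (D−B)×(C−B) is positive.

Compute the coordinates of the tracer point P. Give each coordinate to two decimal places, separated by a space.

A=(0,0), D=(10.00,0)
B = A + 4.00·(cos22°, sin22°) = (3.7087, 1.4984)
|BD| = 6.4672
circle(B,6.00) ∩ circle(D,5.00): a=4.0841, h=4.3955
  candidates: C₊=(8.7001,4.8281) cross=28.427; C₋=(6.6633,-3.7237) cross=-28.427
  mode + wants cross > 0 → take C=(8.7001,4.8281) (cross=28.427)
ex = (C−B)/|BC| = (0.8319,0.5549); ey = (-0.5549,0.8319)
P = B + 0.63·ex + 1.28·ey = (3.5225,2.9129)

3.52 2.91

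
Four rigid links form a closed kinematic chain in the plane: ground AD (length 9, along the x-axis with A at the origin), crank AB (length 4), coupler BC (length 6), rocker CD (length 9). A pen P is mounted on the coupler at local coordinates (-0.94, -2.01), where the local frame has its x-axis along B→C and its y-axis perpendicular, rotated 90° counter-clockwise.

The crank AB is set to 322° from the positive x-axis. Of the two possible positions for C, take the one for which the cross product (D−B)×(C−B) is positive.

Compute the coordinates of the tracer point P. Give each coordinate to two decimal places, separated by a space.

5.37 -2.41

A=(0,0), D=(9.00,0)
B = A + 4.00·(cos322°, sin322°) = (3.1520, -2.4626)
|BD| = 6.3453
circle(B,6.00) ∩ circle(D,9.00): a=-0.3732, h=5.9884
  candidates: C₊=(0.4839,2.9115) cross=37.998; C₋=(5.1322,-8.1265) cross=-37.998
  mode + wants cross > 0 → take C=(0.4839,2.9115) (cross=37.998)
ex = (C−B)/|BC| = (-0.4447,0.8957); ey = (-0.8957,-0.4447)
P = B + -0.94·ex + -2.01·ey = (5.3704,-2.4108)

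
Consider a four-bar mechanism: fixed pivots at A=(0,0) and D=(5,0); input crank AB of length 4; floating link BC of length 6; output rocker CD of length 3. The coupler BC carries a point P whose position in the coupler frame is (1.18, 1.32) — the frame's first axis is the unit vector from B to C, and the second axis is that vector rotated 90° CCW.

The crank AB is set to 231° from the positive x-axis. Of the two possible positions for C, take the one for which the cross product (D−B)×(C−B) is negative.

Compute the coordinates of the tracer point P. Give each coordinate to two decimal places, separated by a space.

-1.46 -1.69

A=(0,0), D=(5.00,0)
B = A + 4.00·(cos231°, sin231°) = (-2.5173, -3.1086)
|BD| = 8.1347
circle(B,6.00) ∩ circle(D,3.00): a=5.7269, h=1.7896
  candidates: C₊=(2.0911,0.7337) cross=14.558; C₋=(3.4588,-2.5739) cross=-14.558
  mode - wants cross < 0 → take C=(3.4588,-2.5739) (cross=-14.558)
ex = (C−B)/|BC| = (0.9960,0.0891); ey = (-0.0891,0.9960)
P = B + 1.18·ex + 1.32·ey = (-1.4596,-1.6887)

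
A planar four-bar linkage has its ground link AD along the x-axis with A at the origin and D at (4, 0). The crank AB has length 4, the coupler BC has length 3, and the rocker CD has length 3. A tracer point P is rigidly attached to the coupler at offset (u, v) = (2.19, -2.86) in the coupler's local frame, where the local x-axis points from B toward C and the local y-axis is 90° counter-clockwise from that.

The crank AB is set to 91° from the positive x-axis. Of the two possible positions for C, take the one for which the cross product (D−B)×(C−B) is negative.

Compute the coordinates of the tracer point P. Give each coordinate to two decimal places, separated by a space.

A=(0,0), D=(4.00,0)
B = A + 4.00·(cos91°, sin91°) = (-0.0698, 3.9994)
|BD| = 5.7060
circle(B,3.00) ∩ circle(D,3.00): a=2.8530, h=0.9276
  candidates: C₊=(2.6152,2.6613) cross=5.293; C₋=(1.3150,1.3381) cross=-5.293
  mode - wants cross < 0 → take C=(1.3150,1.3381) (cross=-5.293)
ex = (C−B)/|BC| = (0.4616,-0.8871); ey = (0.8871,0.4616)
P = B + 2.19·ex + -2.86·ey = (-1.5960,0.7365)

-1.60 0.74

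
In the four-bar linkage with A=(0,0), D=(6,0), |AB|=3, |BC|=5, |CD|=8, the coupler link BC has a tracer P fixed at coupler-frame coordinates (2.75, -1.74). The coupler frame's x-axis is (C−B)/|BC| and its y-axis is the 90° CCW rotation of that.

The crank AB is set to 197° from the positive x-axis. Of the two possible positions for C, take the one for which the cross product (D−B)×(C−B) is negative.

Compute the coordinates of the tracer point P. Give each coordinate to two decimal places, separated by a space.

-2.85 -4.13

A=(0,0), D=(6.00,0)
B = A + 3.00·(cos197°, sin197°) = (-2.8689, -0.8771)
|BD| = 8.9122
circle(B,5.00) ∩ circle(D,8.00): a=2.2681, h=4.4560
  candidates: C₊=(-1.0504,3.7805) cross=39.713; C₋=(-0.1733,-5.0883) cross=-39.713
  mode - wants cross < 0 → take C=(-0.1733,-5.0883) (cross=-39.713)
ex = (C−B)/|BC| = (0.5391,-0.8422); ey = (0.8422,0.5391)
P = B + 2.75·ex + -1.74·ey = (-2.8518,-4.1313)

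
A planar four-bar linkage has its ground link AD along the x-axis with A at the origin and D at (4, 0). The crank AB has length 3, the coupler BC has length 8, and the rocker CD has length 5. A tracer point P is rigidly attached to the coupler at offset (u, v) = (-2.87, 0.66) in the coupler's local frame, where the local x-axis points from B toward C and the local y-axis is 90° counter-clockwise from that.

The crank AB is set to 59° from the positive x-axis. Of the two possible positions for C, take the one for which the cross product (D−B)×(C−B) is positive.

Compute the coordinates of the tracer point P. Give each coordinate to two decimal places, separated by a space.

A=(0,0), D=(4.00,0)
B = A + 3.00·(cos59°, sin59°) = (1.5451, 2.5715)
|BD| = 3.5551
circle(B,8.00) ∩ circle(D,5.00): a=7.2626, h=3.3548
  candidates: C₊=(8.9867,-0.3651) cross=11.927; C₋=(4.1334,-4.9982) cross=-11.927
  mode + wants cross > 0 → take C=(8.9867,-0.3651) (cross=11.927)
ex = (C−B)/|BC| = (0.9302,-0.3671); ey = (0.3671,0.9302)
P = B + -2.87·ex + 0.66·ey = (-0.8823,4.2389)

-0.88 4.24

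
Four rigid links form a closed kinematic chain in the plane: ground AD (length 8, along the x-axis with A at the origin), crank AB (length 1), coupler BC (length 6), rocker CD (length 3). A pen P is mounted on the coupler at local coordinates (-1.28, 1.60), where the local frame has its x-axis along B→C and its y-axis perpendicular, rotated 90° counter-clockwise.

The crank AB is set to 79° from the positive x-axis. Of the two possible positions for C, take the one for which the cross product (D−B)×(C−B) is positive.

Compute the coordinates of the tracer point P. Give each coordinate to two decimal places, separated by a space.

A=(0,0), D=(8.00,0)
B = A + 1.00·(cos79°, sin79°) = (0.1908, 0.9816)
|BD| = 7.8706
circle(B,6.00) ∩ circle(D,3.00): a=5.6506, h=2.0177
  candidates: C₊=(6.0489,2.2789) cross=15.881; C₋=(5.5456,-1.7251) cross=-15.881
  mode + wants cross > 0 → take C=(6.0489,2.2789) (cross=15.881)
ex = (C−B)/|BC| = (0.9763,0.2162); ey = (-0.2162,0.9763)
P = B + -1.28·ex + 1.60·ey = (-1.4048,2.2670)

-1.40 2.27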